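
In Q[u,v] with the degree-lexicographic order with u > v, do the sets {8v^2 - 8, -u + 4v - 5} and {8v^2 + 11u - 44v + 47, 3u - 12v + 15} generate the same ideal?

Yes, the ideals are equal.

Since reduced Gröbner bases are canonical representatives of ideals under a given ordering, it suffices to compute and compare them.
Buchberger on the first generating set:
f_1 = 8v^2 - 8, LT = v^2.
f_2 = -u + 4v - 5, LT = u.

The S-polynomials (S(f_1,f_2)) all reduce to 0 modulo the current basis, so we have a Gröbner basis.
Inter-reduce: drop elements whose leading term is divisible by another's, tail-reduce, and make monic.
Reduced Gröbner basis: {v^2 - 1, u - 4v + 5}.

Buchberger on the second generating set:
h_1 = 8v^2 + 11u - 44v + 47, LT = v^2.
h_2 = 3u - 12v + 15, LT = u.

The S-polynomials (S(h_1,h_2)) all reduce to 0 modulo the current basis, so we have a Gröbner basis.
Inter-reduce: drop elements whose leading term is divisible by another's, tail-reduce, and make monic.
Reduced Gröbner basis: {v^2 - 1, u - 4v + 5}.

These coincide, so the ideals are equal.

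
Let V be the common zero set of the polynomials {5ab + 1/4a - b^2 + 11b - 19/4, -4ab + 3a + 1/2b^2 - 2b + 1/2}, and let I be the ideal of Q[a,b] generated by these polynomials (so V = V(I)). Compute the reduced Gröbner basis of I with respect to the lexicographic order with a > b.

f_1 = 5ab + 1/4a - b^2 + 11b - 19/4, LT = ab.
f_2 = -4ab + 3a + 1/2b^2 - 2b + 1/2, LT = ab.

S(f_1,f_2): lcm = ab. S = 4/5a - 3/40b^2 + 17/10b - 33/40.
  reduce S modulo (f_1, f_2):
  remainder 4/5a - 3/40b^2 + 17/10b - 33/40 ≠ 0; add g_3 = 4/5a - 3/40b^2 + 17/10b - 33/40 to the basis.

S(f_1,g_3): lcm = ab. S = 1/20a + 3/32b^3 - 93/40b^2 + 517/160b - 19/20.
  reduce S modulo (f_1, f_2, g_3):
  remainder 3/32b^3 - 297/128b^2 + 25/8b - 115/128 ≠ 0; add g_4 = 3/32b^3 - 297/128b^2 + 25/8b - 115/128 to the basis.

The other S-polynomials (S(f_2,g_3), S(f_1,g_4), S(f_2,g_4), S(g_3,g_4)) all reduce to 0 modulo the current basis, so we have a Gröbner basis.
Inter-reduce: drop elements whose leading term is divisible by another's, tail-reduce, and make monic.

G = {a - 3/32b^2 + 17/8b - 33/32, b^3 - 99/4b^2 + 100/3b - 115/12}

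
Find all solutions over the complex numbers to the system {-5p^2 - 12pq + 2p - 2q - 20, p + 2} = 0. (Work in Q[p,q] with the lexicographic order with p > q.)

Compute a lex Gröbner basis by Buchberger's algorithm.
f_1 = -5p^2 - 12pq + 2p - 2q - 20, LT = p^2.
f_2 = p + 2, LT = p.

S(f_1,f_2): lcm = p^2. S = 12/5pq - 12/5p + 2/5q + 4.
  reduce S modulo (f_1, f_2):
  remainder -22/5q + 44/5 ≠ 0; add h_3 = -22/5q + 44/5 to the basis.

The other S-polynomials (S(f_1,h_3), S(f_2,h_3)) all reduce to 0 modulo the current basis, so we have a Gröbner basis.
Inter-reduce: drop elements whose leading term is divisible by another's, tail-reduce, and make monic.
Reduced Gröbner basis: {p + 2, q - 2}.

The lex basis is triangular: the last element involves only q. Solving q - 2 = 0 gives q ∈ {2}; substituting each value into the earlier elements determines the remaining variables.
  q = 2: the earlier basis element becomes p + 2 = 0, giving p = -2 — point (-2, 2).

{(-2, 2)}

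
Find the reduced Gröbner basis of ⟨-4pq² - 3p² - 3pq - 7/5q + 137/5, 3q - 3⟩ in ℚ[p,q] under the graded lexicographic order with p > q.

f_1 = -4pq² - 3p² - 3pq - 7/5q + 137/5, LT = pq².
f_2 = 3q - 3, LT = q.

S(f_1,f_2): lcm = pq². S = ¾p² + 7/4pq + 7/20q - 137/20.
  reduce S modulo (f_1, f_2):
  remainder ¾p² + 7/4p - 13/2 ≠ 0; add g_3 = ¾p² + 7/4p - 13/2 to the basis.

The other S-polynomials (S(f_1,g_3), S(f_2,g_3)) all reduce to 0 modulo the current basis, so we have a Gröbner basis.
Inter-reduce: drop elements whose leading term is divisible by another's, tail-reduce, and make monic.

G = {p² + 7/3p - 26/3, q - 1}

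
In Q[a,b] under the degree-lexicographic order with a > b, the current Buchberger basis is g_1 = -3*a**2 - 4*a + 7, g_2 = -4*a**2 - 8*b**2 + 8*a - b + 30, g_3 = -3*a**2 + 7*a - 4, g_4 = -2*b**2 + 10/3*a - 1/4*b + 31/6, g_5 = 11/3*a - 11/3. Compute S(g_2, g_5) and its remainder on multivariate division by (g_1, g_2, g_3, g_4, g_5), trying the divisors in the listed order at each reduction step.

lcm(LM(g_2), LM(g_5)) = a**2.
S = (lcm/LT(g_2))·g_2 − (lcm/LT(g_5))·g_5 = 2*b**2 - a + 1/4*b - 15/2.
Reduce S modulo (g_1, g_2, g_3, g_4, g_5) in that order:
  leading term b**2: subtract (-1)·g_4 from 2*b**2 - a + 1/4*b - 15/2 → 7/3*a - 7/3
  leading term a: subtract (7/11)·g_5 from 7/3*a - 7/3 → 0
The remainder is 0, so this S-polynomial contributes no new basis element.
An S-polynomial is built so that the two leading terms cancel; whether anything survives reduction is exactly the Gröbner-basis criterion.

S(g_2, g_5) = 2*b**2 - a + 1/4*b - 15/2; remainder on division = 0.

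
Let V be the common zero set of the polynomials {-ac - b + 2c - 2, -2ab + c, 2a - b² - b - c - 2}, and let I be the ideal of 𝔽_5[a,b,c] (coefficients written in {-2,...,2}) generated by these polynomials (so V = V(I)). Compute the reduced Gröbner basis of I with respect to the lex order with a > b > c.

G = {a - b + c³ - c² + 2c, b² - b + 2c³ - 2c² + 2, bc + b + c³ + 1, c⁴ + 2c² + 2c - 1}

f_1 = -ac - b + 2c - 2, LT = ac.
f_2 = -2ab + c, LT = ab.
f_3 = 2a - b² - b - c - 2, LT = a.

S(f_1,f_2): lcm = abc. S = b² - 2bc + 2b - 2c².
  leading term b²: no divisor's leading term divides it; move b² to the remainder.
  leading term bc: no divisor's leading term divides it; move -2bc to the remainder.
  leading term b: no divisor's leading term divides it; move 2b to the remainder.
  leading term c²: no divisor's leading term divides it; move -2c² to the remainder.
  remainder b² - 2bc + 2b - 2c² ≠ 0; add g_4 = b² - 2bc + 2b - 2c² to the basis.

S(f_1,f_3): lcm = ac. S = -2b²c - 2bc + b - 2c² - c + 2.
  leading term b²c: subtract (-2c)·g_4 from -2b²c - 2bc + b - 2c² - c + 2 → bc² + 2bc + b + c³ - 2c² - c + 2
  leading term bc²: no divisor's leading term divides it; move bc² to the remainder.
  leading term bc: no divisor's leading term divides it; move 2bc to the remainder.
  leading term b: no divisor's leading term divides it; move b to the remainder.
  leading term c³: no divisor's leading term divides it; move c³ to the remainder.
  leading term c²: no divisor's leading term divides it; move -2c² to the remainder.
  leading term c: no divisor's leading term divides it; move -c to the remainder.
  leading term 1: no divisor's leading term divides it; move 2 to the remainder.
  remainder bc² + 2bc + b + c³ - 2c² - c + 2 ≠ 0; add g_5 = bc² + 2bc + b + c³ - 2c² - c + 2 to the basis.

S(f_2,f_3): lcm = ab. S = -2b³ - 2b² - 2bc + b + 2c.
  leading term b³: subtract (-2b)·g_4 from -2b³ - 2b² - 2bc + b + 2c → b²c + 2b² + bc² - 2bc + b + 2c
  leading term b²c: subtract (c)·g_4 from b²c + 2b² + bc² - 2bc + b + 2c → 2b² - 2bc² + bc + b + 2c³ + 2c
  leading term b²: subtract (2)·g_4 from 2b² - 2bc² + bc + b + 2c³ + 2c → -2bc² + 2b + 2c³ - c² + 2c
  leading term bc²: subtract (-2)·g_5 from -2bc² + 2b + 2c³ - c² + 2c → -bc - b - c³ - 1
  leading term bc: no divisor's leading term divides it; move -bc to the remainder.
  leading term b: no divisor's leading term divides it; move -b to the remainder.
  leading term c³: no divisor's leading term divides it; move -c³ to the remainder.
  leading term 1: no divisor's leading term divides it; move -1 to the remainder.
  remainder -bc - b - c³ - 1 ≠ 0; add g_6 = -bc - b - c³ - 1 to the basis.

S(g_4,g_5): lcm = b²c². S = -2b²c - b² + 2bc³ - bc² + bc - 2b - 2c⁴.
  leading term b²c: subtract (-2c)·g_4 from -2b²c - b² + 2bc³ - bc² + bc - 2b - 2c⁴ → -b² + 2bc³ - 2b - 2c⁴ + c³
  leading term b²: subtract (-1)·g_4 from -b² + 2bc³ - 2b - 2c⁴ + c³ → 2bc³ - 2bc - 2c⁴ + c³ - 2c²
  leading term bc³: subtract (2c)·g_5 from 2bc³ - 2bc - 2c⁴ + c³ - 2c² → bc² + bc + c⁴ + c
  leading term bc²: subtract (1)·g_5 from bc² + bc + c⁴ + c → -bc - b + c⁴ - c³ + 2c² + 2c - 2
  leading term bc: subtract (1)·g_6 from -bc - b + c⁴ - c³ + 2c² + 2c - 2 → c⁴ + 2c² + 2c - 1
  leading term c⁴: no divisor's leading term divides it; move c⁴ to the remainder.
  leading term c²: no divisor's leading term divides it; move 2c² to the remainder.
  leading term c: no divisor's leading term divides it; move 2c to the remainder.
  leading term 1: no divisor's leading term divides it; move -1 to the remainder.
  remainder c⁴ + 2c² + 2c - 1 ≠ 0; add g_7 = c⁴ + 2c² + 2c - 1 to the basis.

The other S-polynomials (S(f_1,g_4), S(f_2,g_4), S(f_3,g_4), S(f_1,g_5), S(f_2,g_5), S(f_3,g_5), S(f_1,g_6), S(f_2,g_6), S(f_3,g_6), S(g_4,g_6), S(g_5,g_6), S(f_1,g_7), S(f_2,g_7), S(f_3,g_7), S(g_4,g_7), S(g_5,g_7), S(g_6,g_7)) all reduce to 0 modulo the current basis, so we have a Gröbner basis.
Inter-reduce: drop elements whose leading term is divisible by another's, tail-reduce, and make monic.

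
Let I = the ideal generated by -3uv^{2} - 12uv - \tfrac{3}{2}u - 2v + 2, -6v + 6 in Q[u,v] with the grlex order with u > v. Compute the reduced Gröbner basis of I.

G = {u, v - 1}

The reduced Gröbner basis is the canonical form of the ideal for this ordering.

f_1 = -3uv^{2} - 12uv - \tfrac{3}{2}u - 2v + 2, LT = uv^{2}.
f_2 = -6v + 6, LT = v.

S(f_1,f_2): lcm = uv^{2}. S = 5uv + \tfrac{1}{2}u + \tfrac{2}{3}v - \tfrac{2}{3}.
  reduce S modulo (f_1, f_2):
  remainder \tfrac{11}{2}u ≠ 0; add g_3 = \tfrac{11}{2}u to the basis.

The other S-polynomials (S(f_1,g_3), S(f_2,g_3)) all reduce to 0 modulo the current basis, so we have a Gröbner basis.
Inter-reduce: drop elements whose leading term is divisible by another's, tail-reduce, and make monic.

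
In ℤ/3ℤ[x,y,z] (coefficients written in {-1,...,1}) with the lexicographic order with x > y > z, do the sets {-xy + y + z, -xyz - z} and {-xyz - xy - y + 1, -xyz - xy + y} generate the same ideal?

Two ideals are equal iff their reduced Gröbner bases coincide (the reduced basis is unique for a fixed ordering).
Buchberger on the first generating set:
f_1 = -xy + y + z, LT = xy.
f_2 = -xyz - z, LT = xyz.

S(f_1,f_2): lcm = xyz. S = -yz - z² - z.
  leading term yz: no divisor's leading term divides it; move -yz to the remainder.
  leading term z²: no divisor's leading term divides it; move -z² to the remainder.
  leading term z: no divisor's leading term divides it; move -z to the remainder.
  remainder -yz - z² - z ≠ 0; add g_3 = -yz - z² - z to the basis.

S(f_1,g_3): lcm = xyz. S = -xz² - xz - yz - z².
  leading term xz²: no divisor's leading term divides it; move -xz² to the remainder.
  leading term xz: no divisor's leading term divides it; move -xz to the remainder.
  leading term yz: subtract (1)·g_3 from -yz - z² → z
  leading term z: no divisor's leading term divides it; move z to the remainder.
  remainder -xz² - xz + z ≠ 0; add g_4 = -xz² - xz + z to the basis.

The other S-polynomials (S(f_2,g_3), S(f_1,g_4), S(f_2,g_4), S(g_3,g_4)) all reduce to 0 modulo the current basis, so we have a Gröbner basis.
Inter-reduce: drop elements whose leading term is divisible by another's, tail-reduce, and make monic.
Reduced Gröbner basis: {xy - y - z, xz² + xz - z, yz + z² + z}.

Buchberger on the second generating set:
h_1 = -xyz - xy - y + 1, LT = xyz.
h_2 = -xyz - xy + y, LT = xyz.

S(h_1,h_2): lcm = xyz. S = -y - 1.
  leading term y: no divisor's leading term divides it; move -y to the remainder.
  leading term 1: no divisor's leading term divides it; move -1 to the remainder.
  remainder -y - 1 ≠ 0; add k_3 = -y - 1 to the basis.

S(h_1,k_3): lcm = xyz. S = xy - xz + y - 1.
  leading term xy: subtract (-x)·k_3 from xy - xz + y - 1 → -xz - x + y - 1
  leading term xz: no divisor's leading term divides it; move -xz to the remainder.
  leading term x: no divisor's leading term divides it; move -x to the remainder.
  leading term y: subtract (-1)·k_3 from y - 1 → 1
  leading term 1: no divisor's leading term divides it; move 1 to the remainder.
  remainder -xz - x + 1 ≠ 0; add k_4 = -xz - x + 1 to the basis.

The other S-polynomials (S(h_2,k_3), S(h_1,k_4), S(h_2,k_4), S(k_3,k_4)) all reduce to 0 modulo the current basis, so we have a Gröbner basis.
Inter-reduce: drop elements whose leading term is divisible by another's, tail-reduce, and make monic.
Reduced Gröbner basis: {xz + x - 1, y + 1}.

Since the reduced bases disagree, the two ideals are not the same.

No, the ideals differ.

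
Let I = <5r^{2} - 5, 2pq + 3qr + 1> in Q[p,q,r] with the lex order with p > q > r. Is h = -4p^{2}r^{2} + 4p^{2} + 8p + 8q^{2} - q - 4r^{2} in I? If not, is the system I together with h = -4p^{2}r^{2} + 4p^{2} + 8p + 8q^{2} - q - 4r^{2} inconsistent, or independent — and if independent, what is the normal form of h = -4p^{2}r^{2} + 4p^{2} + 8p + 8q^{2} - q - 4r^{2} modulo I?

-4p^{2}r^{2} + 4p^{2} + 8p + 8q^{2} - q - 4r^{2} is independent of I; its normal form modulo I is 8p + 8q^{2} - q - 4.

First compute the reduced Gröbner basis of I by Buchberger's algorithm.
f_1 = 5r^{2} - 5, LT = r^{2}.
f_2 = 2pq + 3qr + 1, LT = pq.

The S-polynomials (S(f_1,f_2)) all reduce to 0 modulo the current basis, so we have a Gröbner basis.
Inter-reduce: drop elements whose leading term is divisible by another's, tail-reduce, and make monic.
Reduced Gröbner basis: {pq + \tfrac{3}{2}qr + \tfrac{1}{2}, r^{2} - 1}.
Label its elements g_1 = pq + \tfrac{3}{2}qr + \tfrac{1}{2}, g_2 = r^{2} - 1.

Reduce h = -4p^{2}r^{2} + 4p^{2} + 8p + 8q^{2} - q - 4r^{2} modulo G:
  leading term p^{2}r^{2}: subtract (-4p^{2})·g_2 from -4p^{2}r^{2} + 4p^{2} + 8p + 8q^{2} - q - 4r^{2} → 8p + 8q^{2} - q - 4r^{2}
  leading term p: no divisor's leading term divides it; move 8p to the remainder.
  leading term q^{2}: no divisor's leading term divides it; move 8q^{2} to the remainder.
  leading term q: no divisor's leading term divides it; move -q to the remainder.
  leading term r^{2}: subtract (-4)·g_2 from -4r^{2} → -4
  leading term 1: no divisor's leading term divides it; move -4 to the remainder.
  normal form = 8p + 8q^{2} - q - 4.
The normal form is nonzero, so h ∉ I. Since h minus its normal form lies in I, I + (h) = I + (n) where n = 8p + 8q^{2} - q - 4; decide whether this ideal is the whole ring.
Run Buchberger on G together with n (pairs among the g_i already reduce to 0 since G is a Gröbner basis):
g_1 = pq + \tfrac{3}{2}qr + \tfrac{1}{2}, LT = pq.
g_2 = r^{2} - 1, LT = r^{2}.
n = 8p + 8q^{2} - q - 4, LT = p.

S(g_1,n): lcm = pq. S = -q^{3} + \tfrac{1}{8}q^{2} + \tfrac{3}{2}qr + \tfrac{1}{2}q + \tfrac{1}{2}.
  reduce S modulo (g_1, g_2, n):
  remainder -q^{3} + \tfrac{1}{8}q^{2} + \tfrac{3}{2}qr + \tfrac{1}{2}q + \tfrac{1}{2} ≠ 0; add m_4 = -q^{3} + \tfrac{1}{8}q^{2} + \tfrac{3}{2}qr + \tfrac{1}{2}q + \tfrac{1}{2} to the basis.

The other S-polynomials (S(g_1,g_2), S(g_2,n), S(g_1,m_4), S(g_2,m_4), S(n,m_4)) all reduce to 0 modulo the current basis, so we have a Gröbner basis.
Inter-reduce: drop elements whose leading term is divisible by another's, tail-reduce, and make monic.
Reduced Gröbner basis: {p + q^{2} - \tfrac{1}{8}q - \tfrac{1}{2}, q^{3} - \tfrac{1}{8}q^{2} - \tfrac{3}{2}qr - \tfrac{1}{2}q - \tfrac{1}{2}, r^{2} - 1}.
The reduced Gröbner basis of I + (h) is {p + q^{2} - \tfrac{1}{8}q - \tfrac{1}{2}, q^{3} - \tfrac{1}{8}q^{2} - \tfrac{3}{2}qr - \tfrac{1}{2}q - \tfrac{1}{2}, r^{2} - 1} ≠ {1}, a proper ideal, so the enlarged system stays consistent: h is independent of I, with normal form 8p + 8q^{2} - q - 4.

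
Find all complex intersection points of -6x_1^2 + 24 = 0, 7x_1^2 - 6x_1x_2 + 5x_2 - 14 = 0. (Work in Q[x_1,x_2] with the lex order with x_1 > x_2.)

Compute a lex Gröbner basis by Buchberger's algorithm.
f_1 = -6x_1^2 + 24, LT = x_1^2.
f_2 = 7x_1^2 - 6x_1x_2 + 5x_2 - 14, LT = x_1^2.

S(f_1,f_2): lcm = x_1^2. S = 6/7x_1x_2 - 5/7x_2 - 2.
  leading term x_1x_2: no divisor's leading term divides it; move 6/7x_1x_2 to the remainder.
  leading term x_2: no divisor's leading term divides it; move -5/7x_2 to the remainder.
  leading term 1: no divisor's leading term divides it; move -2 to the remainder.
  remainder 6/7x_1x_2 - 5/7x_2 - 2 ≠ 0; add h_3 = 6/7x_1x_2 - 5/7x_2 - 2 to the basis.

S(f_1,h_3): lcm = x_1^2x_2. S = 5/6x_1x_2 + 7/3x_1 - 4x_2.
  leading term x_1x_2: subtract (35/36)·h_3 from 5/6x_1x_2 + 7/3x_1 - 4x_2 → 7/3x_1 - 119/36x_2 + 35/18
  leading term x_1: no divisor's leading term divides it; move 7/3x_1 to the remainder.
  leading term x_2: no divisor's leading term divides it; move -119/36x_2 to the remainder.
  leading term 1: no divisor's leading term divides it; move 35/18 to the remainder.
  remainder 7/3x_1 - 119/36x_2 + 35/18 ≠ 0; add h_4 = 7/3x_1 - 119/36x_2 + 35/18 to the basis.

S(h_3,h_4): lcm = x_1x_2. S = 17/12x_2^2 - 5/3x_2 - 7/3.
  leading term x_2^2: no divisor's leading term divides it; move 17/12x_2^2 to the remainder.
  leading term x_2: no divisor's leading term divides it; move -5/3x_2 to the remainder.
  leading term 1: no divisor's leading term divides it; move -7/3 to the remainder.
  remainder 17/12x_2^2 - 5/3x_2 - 7/3 ≠ 0; add h_5 = 17/12x_2^2 - 5/3x_2 - 7/3 to the basis.

The other S-polynomials (S(f_2,h_3), S(f_1,h_4), S(f_2,h_4), S(f_1,h_5), S(f_2,h_5), S(h_3,h_5), S(h_4,h_5)) all reduce to 0 modulo the current basis, so we have a Gröbner basis.
Inter-reduce: drop elements whose leading term is divisible by another's, tail-reduce, and make monic.
Reduced Gröbner basis: {x_1 - 17/12x_2 + 5/6, x_2^2 - 20/17x_2 - 28/17}.

Elimination: the polynomial x_2^2 - 20/17x_2 - 28/17 lies in the elimination ideal for x_2, so x_2 ∈ {-14/17, 2}. For each such x_2, the remaining basis elements (now univariate) give the rest of the solution.
  x_2 = -14/17: the earlier basis element becomes x_1 + 2 = 0, giving x_1 = -2 — point (-2, -14/17).
  x_2 = 2: the earlier basis element becomes x_1 - 2 = 0, giving x_1 = 2 — point (2, 2).

{(-2, -14/17), (2, 2)}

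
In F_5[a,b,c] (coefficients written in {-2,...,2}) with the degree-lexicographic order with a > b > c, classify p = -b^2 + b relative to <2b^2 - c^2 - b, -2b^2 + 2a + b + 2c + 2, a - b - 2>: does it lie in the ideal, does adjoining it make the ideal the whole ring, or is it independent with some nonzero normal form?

-b^2 + b is independent of I; its normal form modulo I is 2b - c + 2.

First compute the reduced Gröbner basis of I by Buchberger's algorithm.
f_1 = 2b^2 - c^2 - b, LT = b^2.
f_2 = -2b^2 + 2a + b + 2c + 2, LT = b^2.
f_3 = a - b - 2, LT = a.

S(f_1,f_2): lcm = b^2. S = 2c^2 + a + c + 1.
  leading term c^2: no divisor's leading term divides it; move 2c^2 to the remainder.
  leading term a: subtract (1)·f_3 from a + c + 1 → b + c - 2
  leading term b: no divisor's leading term divides it; move b to the remainder.
  leading term c: no divisor's leading term divides it; move c to the remainder.
  leading term 1: no divisor's leading term divides it; move -2 to the remainder.
  remainder 2c^2 + b + c - 2 ≠ 0; add h_4 = 2c^2 + b + c - 2 to the basis.

S(f_1,f_3): leading monomials are coprime, so the S-polynomial reduces to 0 (Buchberger's first criterion).
S(f_2,f_3): leading monomials are coprime, so the S-polynomial reduces to 0 (Buchberger's first criterion).
S(f_1,h_4): leading monomials are coprime, so the S-polynomial reduces to 0 (Buchberger's first criterion).
S(f_2,h_4): leading monomials are coprime, so the S-polynomial reduces to 0 (Buchberger's first criterion).
S(f_3,h_4): leading monomials are coprime, so the S-polynomial reduces to 0 (Buchberger's first criterion).
Every S-polynomial of the final basis reduces to 0, so we have a Gröbner basis.
Inter-reduce: drop elements whose leading term is divisible by another's, tail-reduce, and make monic.
Reduced Gröbner basis: {b^2 + b - c + 2, c^2 - 2b - 2c - 1, a - b - 2}.
Label its elements g_1 = b^2 + b - c + 2, g_2 = c^2 - 2b - 2c - 1, g_3 = a - b - 2.

Reduce p = -b^2 + b modulo G:
  leading term b^2: subtract (-1)·g_1 from -b^2 + b → 2b - c + 2
  leading term b: no divisor's leading term divides it; move 2b to the remainder.
  leading term c: no divisor's leading term divides it; move -c to the remainder.
  leading term 1: no divisor's leading term divides it; move 2 to the remainder.
  normal form = 2b - c + 2.
The normal form is nonzero, so p ∉ I. Since p minus its normal form lies in I, I + (p) = I + (r) where r = 2b - c + 2; decide whether this ideal is the whole ring.
Run Buchberger on G together with r (pairs among the g_i already reduce to 0 since G is a Gröbner basis):
g_1 = b^2 + b - c + 2, LT = b^2.
g_2 = c^2 - 2b - 2c - 1, LT = c^2.
g_3 = a - b - 2, LT = a.
r = 2b - c + 2, LT = b.

S(g_1,g_2): leading monomials are coprime, so the S-polynomial reduces to 0 (Buchberger's first criterion).
S(g_1,g_3): leading monomials are coprime, so the S-polynomial reduces to 0 (Buchberger's first criterion).
S(g_1,r): lcm = b^2. S = -2bc - c + 2.
  leading term bc: subtract (-c)·r from -2bc - c + 2 → -c^2 + c + 2
  leading term c^2: subtract (-1)·g_2 from -c^2 + c + 2 → -2b - c + 1
  leading term b: subtract (-1)·r from -2b - c + 1 → -2c - 2
  leading term c: no divisor's leading term divides it; move -2c to the remainder.
  leading term 1: no divisor's leading term divides it; move -2 to the remainder.
  remainder -2c - 2 ≠ 0; add m_5 = -2c - 2 to the basis.

S(g_2,g_3): leading monomials are coprime, so the S-polynomial reduces to 0 (Buchberger's first criterion).
S(g_2,r): leading monomials are coprime, so the S-polynomial reduces to 0 (Buchberger's first criterion).
S(g_3,r): leading monomials are coprime, so the S-polynomial reduces to 0 (Buchberger's first criterion).
S(g_1,m_5): leading monomials are coprime, so the S-polynomial reduces to 0 (Buchberger's first criterion).
S(g_2,m_5): lcm = c^2. S = -2b + 2c - 1.
  leading term b: subtract (-1)·r from -2b + 2c - 1 → c + 1
  leading term c: subtract (2)·m_5 from c + 1 → 0
  remainder 0.

S(g_3,m_5): leading monomials are coprime, so the S-polynomial reduces to 0 (Buchberger's first criterion).
S(r,m_5): leading monomials are coprime, so the S-polynomial reduces to 0 (Buchberger's first criterion).
Every S-polynomial of the final basis reduces to 0, so we have a Gröbner basis.
Inter-reduce: drop elements whose leading term is divisible by another's, tail-reduce, and make monic.
Reduced Gröbner basis: {a + 2, b - 1, c + 1}.
The reduced Gröbner basis of I + (p) is {a + 2, b - 1, c + 1} ≠ {1}, a proper ideal, so the enlarged system stays consistent: p is independent of I, with normal form 2b - c + 2.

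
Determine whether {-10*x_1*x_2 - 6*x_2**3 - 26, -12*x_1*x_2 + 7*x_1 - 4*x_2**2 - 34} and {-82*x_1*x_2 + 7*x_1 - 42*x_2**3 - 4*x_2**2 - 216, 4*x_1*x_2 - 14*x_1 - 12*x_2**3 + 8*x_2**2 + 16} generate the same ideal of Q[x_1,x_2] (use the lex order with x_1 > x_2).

Yes, the ideals are equal.

For a fixed monomial order, each ideal has a unique reduced Gröbner basis; comparing bases decides equality.
Buchberger on the first generating set:
f_1 = -10*x_1*x_2 - 6*x_2**3 - 26, LT = x_1*x_2.
f_2 = -12*x_1*x_2 + 7*x_1 - 4*x_2**2 - 34, LT = x_1*x_2.

S(f_1,f_2): lcm = x_1*x_2. S = 7/12*x_1 + 3/5*x_2**3 - 1/3*x_2**2 - 7/30.
  leading term x_1: no divisor's leading term divides it; move 7/12*x_1 to the remainder.
  leading term x_2**3: no divisor's leading term divides it; move 3/5*x_2**3 to the remainder.
  leading term x_2**2: no divisor's leading term divides it; move -1/3*x_2**2 to the remainder.
  leading term 1: no divisor's leading term divides it; move -7/30 to the remainder.
  remainder 7/12*x_1 + 3/5*x_2**3 - 1/3*x_2**2 - 7/30 ≠ 0; add g_3 = 7/12*x_1 + 3/5*x_2**3 - 1/3*x_2**2 - 7/30 to the basis.

S(f_1,g_3): lcm = x_1*x_2. S = -36/35*x_2**4 + 41/35*x_2**3 + 2/5*x_2 + 13/5.
  leading term x_2**4: no divisor's leading term divides it; move -36/35*x_2**4 to the remainder.
  leading term x_2**3: no divisor's leading term divides it; move 41/35*x_2**3 to the remainder.
  leading term x_2: no divisor's leading term divides it; move 2/5*x_2 to the remainder.
  leading term 1: no divisor's leading term divides it; move 13/5 to the remainder.
  remainder -36/35*x_2**4 + 41/35*x_2**3 + 2/5*x_2 + 13/5 ≠ 0; add g_4 = -36/35*x_2**4 + 41/35*x_2**3 + 2/5*x_2 + 13/5 to the basis.

The other S-polynomials (S(f_2,g_3), S(f_1,g_4), S(f_2,g_4), S(g_3,g_4)) all reduce to 0 modulo the current basis, so we have a Gröbner basis.
Inter-reduce: drop elements whose leading term is divisible by another's, tail-reduce, and make monic.
Reduced Gröbner basis: {x_1 + 36/35*x_2**3 - 4/7*x_2**2 - 2/5, x_2**4 - 41/36*x_2**3 - 7/18*x_2 - 91/36}.

Buchberger on the second generating set:
h_1 = -82*x_1*x_2 + 7*x_1 - 42*x_2**3 - 4*x_2**2 - 216, LT = x_1*x_2.
h_2 = 4*x_1*x_2 - 14*x_1 - 12*x_2**3 + 8*x_2**2 + 16, LT = x_1*x_2.

S(h_1,h_2): lcm = x_1*x_2. S = 140/41*x_1 + 144/41*x_2**3 - 80/41*x_2**2 - 56/41.
  leading term x_1: no divisor's leading term divides it; move 140/41*x_1 to the remainder.
  leading term x_2**3: no divisor's leading term divides it; move 144/41*x_2**3 to the remainder.
  leading term x_2**2: no divisor's leading term divides it; move -80/41*x_2**2 to the remainder.
  leading term 1: no divisor's leading term divides it; move -56/41 to the remainder.
  remainder 140/41*x_1 + 144/41*x_2**3 - 80/41*x_2**2 - 56/41 ≠ 0; add k_3 = 140/41*x_1 + 144/41*x_2**3 - 80/41*x_2**2 - 56/41 to the basis.

S(h_1,k_3): lcm = x_1*x_2. S = -7/82*x_1 - 36/35*x_2**4 + 311/287*x_2**3 + 2/41*x_2**2 + 2/5*x_2 + 108/41.
  leading term x_1: subtract (-1/40)·k_3 from -7/82*x_1 - 36/35*x_2**4 + 311/287*x_2**3 + 2/41*x_2**2 + 2/5*x_2 + 108/41 → -36/35*x_2**4 + 41/35*x_2**3 + 2/5*x_2 + 13/5
  leading term x_2**4: no divisor's leading term divides it; move -36/35*x_2**4 to the remainder.
  leading term x_2**3: no divisor's leading term divides it; move 41/35*x_2**3 to the remainder.
  leading term x_2: no divisor's leading term divides it; move 2/5*x_2 to the remainder.
  leading term 1: no divisor's leading term divides it; move 13/5 to the remainder.
  remainder -36/35*x_2**4 + 41/35*x_2**3 + 2/5*x_2 + 13/5 ≠ 0; add k_4 = -36/35*x_2**4 + 41/35*x_2**3 + 2/5*x_2 + 13/5 to the basis.

The other S-polynomials (S(h_2,k_3), S(h_1,k_4), S(h_2,k_4), S(k_3,k_4)) all reduce to 0 modulo the current basis, so we have a Gröbner basis.
Inter-reduce: drop elements whose leading term is divisible by another's, tail-reduce, and make monic.
Reduced Gröbner basis: {x_1 + 36/35*x_2**3 - 4/7*x_2**2 - 2/5, x_2**4 - 41/36*x_2**3 - 7/18*x_2 - 91/36}.

These coincide, so the ideals are equal.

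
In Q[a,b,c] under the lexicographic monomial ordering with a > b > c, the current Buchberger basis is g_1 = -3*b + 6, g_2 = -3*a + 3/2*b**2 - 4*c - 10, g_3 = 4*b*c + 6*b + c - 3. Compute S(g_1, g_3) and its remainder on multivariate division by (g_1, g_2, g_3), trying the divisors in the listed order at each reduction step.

S(g_1, g_3) = -3/2*b - 9/4*c + 3/4; remainder on division = -9/4*c - 9/4.

lcm(LM(g_1), LM(g_3)) = b*c.
S = (lcm/LT(g_1))·g_1 − (lcm/LT(g_3))·g_3 = -3/2*b - 9/4*c + 3/4.
Reduce S modulo (g_1, g_2, g_3) in that order:
  leading term b: subtract (1/2)·g_1 from -3/2*b - 9/4*c + 3/4 → -9/4*c - 9/4
  leading term c: no divisor's leading term divides it; move -9/4*c to the remainder.
  leading term 1: no divisor's leading term divides it; move -9/4 to the remainder.
The remainder -9/4*c - 9/4 is nonzero, so it would be added as the next basis element.
This is the inner loop of Buchberger's algorithm — each nonzero remainder becomes a new basis element.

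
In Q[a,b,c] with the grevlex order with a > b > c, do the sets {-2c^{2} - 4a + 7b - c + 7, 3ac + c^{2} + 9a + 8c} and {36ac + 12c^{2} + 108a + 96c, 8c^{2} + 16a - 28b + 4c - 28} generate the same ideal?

For a fixed monomial order, each ideal has a unique reduced Gröbner basis; comparing bases decides equality.
Buchberger on the first generating set:
f_1 = -2c^{2} - 4a + 7b - c + 7, LT = c^{2}.
f_2 = 3ac + c^{2} + 9a + 8c, LT = ac.

S(f_1,f_2): lcm = ac^{2}. S = -\tfrac{1}{3}c^{3} + 2a^{2} - \tfrac{7}{2}ab - \tfrac{5}{2}ac - \tfrac{8}{3}c^{2} - \tfrac{7}{2}a.
  reduce S modulo (f_1, f_2):
  remainder 2a^{2} - \tfrac{7}{2}ab - \tfrac{7}{6}bc + \tfrac{52}{9}a - \tfrac{119}{18}b + \tfrac{14}{3}c - \tfrac{119}{18} ≠ 0; add g_3 = 2a^{2} - \tfrac{7}{2}ab - \tfrac{7}{6}bc + \tfrac{52}{9}a - \tfrac{119}{18}b + \tfrac{14}{3}c - \tfrac{119}{18} to the basis.

The other S-polynomials (S(f_1,g_3), S(f_2,g_3)) all reduce to 0 modulo the current basis, so we have a Gröbner basis.
Inter-reduce: drop elements whose leading term is divisible by another's, tail-reduce, and make monic.
Reduced Gröbner basis: {a^{2} - \tfrac{7}{4}ab - \tfrac{7}{12}bc + \tfrac{26}{9}a - \tfrac{119}{36}b + \tfrac{7}{3}c - \tfrac{119}{36}, ac + \tfrac{7}{3}a + \tfrac{7}{6}b + \tfrac{5}{2}c + \tfrac{7}{6}, c^{2} + 2a - \tfrac{7}{2}b + \tfrac{1}{2}c - \tfrac{7}{2}}.

Buchberger on the second generating set:
h_1 = 36ac + 12c^{2} + 108a + 96c, LT = ac.
h_2 = 8c^{2} + 16a - 28b + 4c - 28, LT = c^{2}.

S(h_1,h_2): lcm = ac^{2}. S = \tfrac{1}{3}c^{3} - 2a^{2} + \tfrac{7}{2}ab + \tfrac{5}{2}ac + \tfrac{8}{3}c^{2} + \tfrac{7}{2}a.
  reduce S modulo (h_1, h_2):
  remainder -2a^{2} + \tfrac{7}{2}ab + \tfrac{7}{6}bc - \tfrac{52}{9}a + \tfrac{119}{18}b - \tfrac{14}{3}c + \tfrac{119}{18} ≠ 0; add k_3 = -2a^{2} + \tfrac{7}{2}ab + \tfrac{7}{6}bc - \tfrac{52}{9}a + \tfrac{119}{18}b - \tfrac{14}{3}c + \tfrac{119}{18} to the basis.

The other S-polynomials (S(h_1,k_3), S(h_2,k_3)) all reduce to 0 modulo the current basis, so we have a Gröbner basis.
Inter-reduce: drop elements whose leading term is divisible by another's, tail-reduce, and make monic.
Reduced Gröbner basis: {a^{2} - \tfrac{7}{4}ab - \tfrac{7}{12}bc + \tfrac{26}{9}a - \tfrac{119}{36}b + \tfrac{7}{3}c - \tfrac{119}{36}, ac + \tfrac{7}{3}a + \tfrac{7}{6}b + \tfrac{5}{2}c + \tfrac{7}{6}, c^{2} + 2a - \tfrac{7}{2}b + \tfrac{1}{2}c - \tfrac{7}{2}}.

These coincide, so the ideals are equal.
The same test decides containment: I ⊆ J iff every generator of I reduces to 0 modulo a Gröbner basis of J.

Yes, the ideals are equal.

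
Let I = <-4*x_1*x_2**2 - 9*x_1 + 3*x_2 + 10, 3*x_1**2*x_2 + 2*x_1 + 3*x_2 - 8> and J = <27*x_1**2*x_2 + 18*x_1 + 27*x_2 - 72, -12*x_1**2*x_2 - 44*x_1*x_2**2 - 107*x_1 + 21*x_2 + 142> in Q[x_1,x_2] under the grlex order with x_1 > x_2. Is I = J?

Since reduced Gröbner bases are canonical representatives of ideals under a given ordering, it suffices to compute and compare them.
Buchberger on the first generating set:
f_1 = -4*x_1*x_2**2 - 9*x_1 + 3*x_2 + 10, LT = x_1*x_2**2.
f_2 = 3*x_1**2*x_2 + 2*x_1 + 3*x_2 - 8, LT = x_1**2*x_2.

S(f_1,f_2): lcm = x_1**2*x_2**2. S = 9/4*x_1**2 - 17/12*x_1*x_2 - x_2**2 - 5/2*x_1 + 8/3*x_2.
  leading term x_1**2: no divisor's leading term divides it; move 9/4*x_1**2 to the remainder.
  leading term x_1*x_2: no divisor's leading term divides it; move -17/12*x_1*x_2 to the remainder.
  leading term x_2**2: no divisor's leading term divides it; move -x_2**2 to the remainder.
  leading term x_1: no divisor's leading term divides it; move -5/2*x_1 to the remainder.
  leading term x_2: no divisor's leading term divides it; move 8/3*x_2 to the remainder.
  remainder 9/4*x_1**2 - 17/12*x_1*x_2 - x_2**2 - 5/2*x_1 + 8/3*x_2 ≠ 0; add g_3 = 9/4*x_1**2 - 17/12*x_1*x_2 - x_2**2 - 5/2*x_1 + 8/3*x_2 to the basis.

S(f_1,g_3): lcm = x_1**2*x_2**2. S = 17/27*x_1*x_2**3 + 4/9*x_2**4 + 10/9*x_1*x_2**2 - 32/27*x_2**3 + 9/4*x_1**2 - 3/4*x_1*x_2 - 5/2*x_1.
  leading term x_1*x_2**3: subtract (-17/108*x_2)·f_1 from 17/27*x_1*x_2**3 + 4/9*x_2**4 + 10/9*x_1*x_2**2 - 32/27*x_2**3 + 9/4*x_1**2 - 3/4*x_1*x_2 - 5/2*x_1 → 4/9*x_2**4 + 10/9*x_1*x_2**2 - 32/27*x_2**3 + 9/4*x_1**2 - 13/6*x_1*x_2 + 17/36*x_2**2 - 5/2*x_1 + 85/54*x_2
  leading term x_2**4: no divisor's leading term divides it; move 4/9*x_2**4 to the remainder.
  leading term x_1*x_2**2: subtract (-5/18)·f_1 from 10/9*x_1*x_2**2 - 32/27*x_2**3 + 9/4*x_1**2 - 13/6*x_1*x_2 + 17/36*x_2**2 - 5/2*x_1 + 85/54*x_2 → -32/27*x_2**3 + 9/4*x_1**2 - 13/6*x_1*x_2 + 17/36*x_2**2 - 5*x_1 + 65/27*x_2 + 25/9
  leading term x_2**3: no divisor's leading term divides it; move -32/27*x_2**3 to the remainder.
  leading term x_1**2: subtract (1)·g_3 from 9/4*x_1**2 - 13/6*x_1*x_2 + 17/36*x_2**2 - 5*x_1 + 65/27*x_2 + 25/9 → -3/4*x_1*x_2 + 53/36*x_2**2 - 5/2*x_1 - 7/27*x_2 + 25/9
  leading term x_1*x_2: no divisor's leading term divides it; move -3/4*x_1*x_2 to the remainder.
  leading term x_2**2: no divisor's leading term divides it; move 53/36*x_2**2 to the remainder.
  leading term x_1: no divisor's leading term divides it; move -5/2*x_1 to the remainder.
  leading term x_2: no divisor's leading term divides it; move -7/27*x_2 to the remainder.
  leading term 1: no divisor's leading term divides it; move 25/9 to the remainder.
  remainder 4/9*x_2**4 - 32/27*x_2**3 - 3/4*x_1*x_2 + 53/36*x_2**2 - 5/2*x_1 - 7/27*x_2 + 25/9 ≠ 0; add g_4 = 4/9*x_2**4 - 32/27*x_2**3 - 3/4*x_1*x_2 + 53/36*x_2**2 - 5/2*x_1 - 7/27*x_2 + 25/9 to the basis.

S(f_2,g_3): lcm = x_1**2*x_2. S = 17/27*x_1*x_2**2 + 4/9*x_2**3 + 10/9*x_1*x_2 - 32/27*x_2**2 + 2/3*x_1 + x_2 - 8/3.
  leading term x_1*x_2**2: subtract (-17/108)·f_1 from 17/27*x_1*x_2**2 + 4/9*x_2**3 + 10/9*x_1*x_2 - 32/27*x_2**2 + 2/3*x_1 + x_2 - 8/3 → 4/9*x_2**3 + 10/9*x_1*x_2 - 32/27*x_2**2 - 3/4*x_1 + 53/36*x_2 - 59/54
  leading term x_2**3: no divisor's leading term divides it; move 4/9*x_2**3 to the remainder.
  leading term x_1*x_2: no divisor's leading term divides it; move 10/9*x_1*x_2 to the remainder.
  leading term x_2**2: no divisor's leading term divides it; move -32/27*x_2**2 to the remainder.
  leading term x_1: no divisor's leading term divides it; move -3/4*x_1 to the remainder.
  leading term x_2: no divisor's leading term divides it; move 53/36*x_2 to the remainder.
  leading term 1: no divisor's leading term divides it; move -59/54 to the remainder.
  remainder 4/9*x_2**3 + 10/9*x_1*x_2 - 32/27*x_2**2 - 3/4*x_1 + 53/36*x_2 - 59/54 ≠ 0; add g_5 = 4/9*x_2**3 + 10/9*x_1*x_2 - 32/27*x_2**2 - 3/4*x_1 + 53/36*x_2 - 59/54 to the basis.

The other S-polynomials (S(f_1,g_4), S(f_2,g_4), S(g_3,g_4), S(f_1,g_5), S(f_2,g_5), S(g_3,g_5), S(g_4,g_5)) all reduce to 0 modulo the current basis, so we have a Gröbner basis.
Inter-reduce: drop elements whose leading term is divisible by another's, tail-reduce, and make monic.
Reduced Gröbner basis: {x_1*x_2**2 + 9/4*x_1 - 3/4*x_2 - 5/2, x_2**3 + 5/2*x_1*x_2 - 8/3*x_2**2 - 27/16*x_1 + 53/16*x_2 - 59/24, x_1**2 - 17/27*x_1*x_2 - 4/9*x_2**2 - 10/9*x_1 + 32/27*x_2}.

Buchberger on the second generating set:
h_1 = 27*x_1**2*x_2 + 18*x_1 + 27*x_2 - 72, LT = x_1**2*x_2.
h_2 = -12*x_1**2*x_2 - 44*x_1*x_2**2 - 107*x_1 + 21*x_2 + 142, LT = x_1**2*x_2.

S(h_1,h_2): lcm = x_1**2*x_2. S = -11/3*x_1*x_2**2 - 33/4*x_1 + 11/4*x_2 + 55/6.
  leading term x_1*x_2**2: no divisor's leading term divides it; move -11/3*x_1*x_2**2 to the remainder.
  leading term x_1: no divisor's leading term divides it; move -33/4*x_1 to the remainder.
  leading term x_2: no divisor's leading term divides it; move 11/4*x_2 to the remainder.
  leading term 1: no divisor's leading term divides it; move 55/6 to the remainder.
  remainder -11/3*x_1*x_2**2 - 33/4*x_1 + 11/4*x_2 + 55/6 ≠ 0; add k_3 = -11/3*x_1*x_2**2 - 33/4*x_1 + 11/4*x_2 + 55/6 to the basis.

S(h_1,k_3): lcm = x_1**2*x_2**2. S = -9/4*x_1**2 + 17/12*x_1*x_2 + x_2**2 + 5/2*x_1 - 8/3*x_2.
  leading term x_1**2: no divisor's leading term divides it; move -9/4*x_1**2 to the remainder.
  leading term x_1*x_2: no divisor's leading term divides it; move 17/12*x_1*x_2 to the remainder.
  leading term x_2**2: no divisor's leading term divides it; move x_2**2 to the remainder.
  leading term x_1: no divisor's leading term divides it; move 5/2*x_1 to the remainder.
  leading term x_2: no divisor's leading term divides it; move -8/3*x_2 to the remainder.
  remainder -9/4*x_1**2 + 17/12*x_1*x_2 + x_2**2 + 5/2*x_1 - 8/3*x_2 ≠ 0; add k_4 = -9/4*x_1**2 + 17/12*x_1*x_2 + x_2**2 + 5/2*x_1 - 8/3*x_2 to the basis.

S(h_1,k_4): lcm = x_1**2*x_2. S = 17/27*x_1*x_2**2 + 4/9*x_2**3 + 10/9*x_1*x_2 - 32/27*x_2**2 + 2/3*x_1 + x_2 - 8/3.
  leading term x_1*x_2**2: subtract (-17/99)·k_3 from 17/27*x_1*x_2**2 + 4/9*x_2**3 + 10/9*x_1*x_2 - 32/27*x_2**2 + 2/3*x_1 + x_2 - 8/3 → 4/9*x_2**3 + 10/9*x_1*x_2 - 32/27*x_2**2 - 3/4*x_1 + 53/36*x_2 - 59/54
  leading term x_2**3: no divisor's leading term divides it; move 4/9*x_2**3 to the remainder.
  leading term x_1*x_2: no divisor's leading term divides it; move 10/9*x_1*x_2 to the remainder.
  leading term x_2**2: no divisor's leading term divides it; move -32/27*x_2**2 to the remainder.
  leading term x_1: no divisor's leading term divides it; move -3/4*x_1 to the remainder.
  leading term x_2: no divisor's leading term divides it; move 53/36*x_2 to the remainder.
  leading term 1: no divisor's leading term divides it; move -59/54 to the remainder.
  remainder 4/9*x_2**3 + 10/9*x_1*x_2 - 32/27*x_2**2 - 3/4*x_1 + 53/36*x_2 - 59/54 ≠ 0; add k_5 = 4/9*x_2**3 + 10/9*x_1*x_2 - 32/27*x_2**2 - 3/4*x_1 + 53/36*x_2 - 59/54 to the basis.

The other S-polynomials (S(h_2,k_3), S(h_2,k_4), S(k_3,k_4), S(h_1,k_5), S(h_2,k_5), S(k_3,k_5), S(k_4,k_5)) all reduce to 0 modulo the current basis, so we have a Gröbner basis.
Inter-reduce: drop elements whose leading term is divisible by another's, tail-reduce, and make monic.
Reduced Gröbner basis: {x_1*x_2**2 + 9/4*x_1 - 3/4*x_2 - 5/2, x_2**3 + 5/2*x_1*x_2 - 8/3*x_2**2 - 27/16*x_1 + 53/16*x_2 - 59/24, x_1**2 - 17/27*x_1*x_2 - 4/9*x_2**2 - 10/9*x_1 + 32/27*x_2}.

The two bases agree; hence the ideals are identical.
The same test decides containment: I ⊆ J iff every generator of I reduces to 0 modulo a Gröbner basis of J.

Yes, the ideals are equal.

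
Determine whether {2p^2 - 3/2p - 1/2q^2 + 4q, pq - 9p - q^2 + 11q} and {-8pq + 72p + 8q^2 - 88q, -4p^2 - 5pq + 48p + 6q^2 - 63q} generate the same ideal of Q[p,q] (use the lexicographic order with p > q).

Yes, the ideals are equal.

Two ideals are equal iff their reduced Gröbner bases coincide (the reduced basis is unique for a fixed ordering).
Buchberger on the first generating set:
f_1 = 2p^2 - 3/2p - 1/2q^2 + 4q, LT = p^2.
f_2 = pq - 9p - q^2 + 11q, LT = pq.

S(f_1,f_2): lcm = p^2q. S = 9p^2 + pq^2 - 47/4pq - 1/4q^3 + 2q^2.
  leading term p^2: subtract (9/2)·f_1 from 9p^2 + pq^2 - 47/4pq - 1/4q^3 + 2q^2 → pq^2 - 47/4pq + 27/4p - 1/4q^3 + 17/4q^2 - 18q
  leading term pq^2: subtract (q)·f_2 from pq^2 - 47/4pq + 27/4p - 1/4q^3 + 17/4q^2 - 18q → -11/4pq + 27/4p + 3/4q^3 - 27/4q^2 - 18q
  leading term pq: subtract (-11/4)·f_2 from -11/4pq + 27/4p + 3/4q^3 - 27/4q^2 - 18q → -18p + 3/4q^3 - 19/2q^2 + 49/4q
  leading term p: no divisor's leading term divides it; move -18p to the remainder.
  leading term q^3: no divisor's leading term divides it; move 3/4q^3 to the remainder.
  leading term q^2: no divisor's leading term divides it; move -19/2q^2 to the remainder.
  leading term q: no divisor's leading term divides it; move 49/4q to the remainder.
  remainder -18p + 3/4q^3 - 19/2q^2 + 49/4q ≠ 0; add g_3 = -18p + 3/4q^3 - 19/2q^2 + 49/4q to the basis.

S(f_1,g_3): lcm = p^2. S = 1/24pq^3 - 19/36pq^2 + 49/72pq - 3/4p - 1/4q^2 + 2q.
  leading term pq^3: subtract (1/24q^2)·f_2 from 1/24pq^3 - 19/36pq^2 + 49/72pq - 3/4p - 1/4q^2 + 2q → -11/72pq^2 + 49/72pq - 3/4p + 1/24q^4 - 11/24q^3 - 1/4q^2 + 2q
  leading term pq^2: subtract (-11/72q)·f_2 from -11/72pq^2 + 49/72pq - 3/4p + 1/24q^4 - 11/24q^3 - 1/4q^2 + 2q → -25/36pq - 3/4p + 1/24q^4 - 11/18q^3 + 103/72q^2 + 2q
  leading term pq: subtract (-25/36)·f_2 from -25/36pq - 3/4p + 1/24q^4 - 11/18q^3 + 103/72q^2 + 2q → -7p + 1/24q^4 - 11/18q^3 + 53/72q^2 + 347/36q
  leading term p: subtract (7/18)·g_3 from -7p + 1/24q^4 - 11/18q^3 + 53/72q^2 + 347/36q → 1/24q^4 - 65/72q^3 + 319/72q^2 + 39/8q
  leading term q^4: no divisor's leading term divides it; move 1/24q^4 to the remainder.
  leading term q^3: no divisor's leading term divides it; move -65/72q^3 to the remainder.
  leading term q^2: no divisor's leading term divides it; move 319/72q^2 to the remainder.
  leading term q: no divisor's leading term divides it; move 39/8q to the remainder.
  remainder 1/24q^4 - 65/72q^3 + 319/72q^2 + 39/8q ≠ 0; add g_4 = 1/24q^4 - 65/72q^3 + 319/72q^2 + 39/8q to the basis.

The other S-polynomials (S(f_2,g_3), S(f_1,g_4), S(f_2,g_4), S(g_3,g_4)) all reduce to 0 modulo the current basis, so we have a Gröbner basis.
Inter-reduce: drop elements whose leading term is divisible by another's, tail-reduce, and make monic.
Reduced Gröbner basis: {p - 1/24q^3 + 19/36q^2 - 49/72q, q^4 - 65/3q^3 + 319/3q^2 + 117q}.

Buchberger on the second generating set:
h_1 = -8pq + 72p + 8q^2 - 88q, LT = pq.
h_2 = -4p^2 - 5pq + 48p + 6q^2 - 63q, LT = p^2.

S(h_1,h_2): lcm = p^2q. S = -9p^2 - 9/4pq^2 + 23pq + 3/2q^3 - 63/4q^2.
  leading term p^2: subtract (9/4)·h_2 from -9p^2 - 9/4pq^2 + 23pq + 3/2q^3 - 63/4q^2 → -9/4pq^2 + 137/4pq - 108p + 3/2q^3 - 117/4q^2 + 567/4q
  leading term pq^2: subtract (9/32q)·h_1 from -9/4pq^2 + 137/4pq - 108p + 3/2q^3 - 117/4q^2 + 567/4q → 14pq - 108p - 3/4q^3 - 9/2q^2 + 567/4q
  leading term pq: subtract (-7/4)·h_1 from 14pq - 108p - 3/4q^3 - 9/2q^2 + 567/4q → 18p - 3/4q^3 + 19/2q^2 - 49/4q
  leading term p: no divisor's leading term divides it; move 18p to the remainder.
  leading term q^3: no divisor's leading term divides it; move -3/4q^3 to the remainder.
  leading term q^2: no divisor's leading term divides it; move 19/2q^2 to the remainder.
  leading term q: no divisor's leading term divides it; move -49/4q to the remainder.
  remainder 18p - 3/4q^3 + 19/2q^2 - 49/4q ≠ 0; add k_3 = 18p - 3/4q^3 + 19/2q^2 - 49/4q to the basis.

S(h_1,k_3): lcm = pq. S = -9p + 1/24q^4 - 19/36q^3 - 23/72q^2 + 11q.
  leading term p: subtract (-1/2)·k_3 from -9p + 1/24q^4 - 19/36q^3 - 23/72q^2 + 11q → 1/24q^4 - 65/72q^3 + 319/72q^2 + 39/8q
  leading term q^4: no divisor's leading term divides it; move 1/24q^4 to the remainder.
  leading term q^3: no divisor's leading term divides it; move -65/72q^3 to the remainder.
  leading term q^2: no divisor's leading term divides it; move 319/72q^2 to the remainder.
  leading term q: no divisor's leading term divides it; move 39/8q to the remainder.
  remainder 1/24q^4 - 65/72q^3 + 319/72q^2 + 39/8q ≠ 0; add k_4 = 1/24q^4 - 65/72q^3 + 319/72q^2 + 39/8q to the basis.

The other S-polynomials (S(h_2,k_3), S(h_1,k_4), S(h_2,k_4), S(k_3,k_4)) all reduce to 0 modulo the current basis, so we have a Gröbner basis.
Inter-reduce: drop elements whose leading term is divisible by another's, tail-reduce, and make monic.
Reduced Gröbner basis: {p - 1/24q^3 + 19/36q^2 - 49/72q, q^4 - 65/3q^3 + 319/3q^2 + 117q}.

These coincide, so the ideals are equal.
The choice of monomial ordering does not affect the verdict — as long as both bases are computed under the same ordering, their equality decides ideal equality.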